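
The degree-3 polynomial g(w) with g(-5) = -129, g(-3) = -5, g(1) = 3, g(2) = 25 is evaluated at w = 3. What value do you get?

79

L_0(3) = (6)·(2)·(1)/[(-2)·(-6)·(-7)] = -1/7
L_1(3) = (8)·(2)·(1)/[(2)·(-4)·(-5)] = 2/5
L_2(3) = (8)·(6)·(1)/[(6)·(4)·(-1)] = -2
L_3(3) = (8)·(6)·(2)/[(7)·(5)·(1)] = 96/35
Sum: (-129)·(-1/7) + (-5)·(2/5) + 3·(-2) + 25·(96/35) = 79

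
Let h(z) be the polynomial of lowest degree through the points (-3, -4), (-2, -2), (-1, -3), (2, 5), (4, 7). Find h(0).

L_0(0) = (2)·(1)·(-2)·(-4)/[(-1)·(-2)·(-5)·(-7)] = 8/35
L_1(0) = (3)·(1)·(-2)·(-4)/[(1)·(-1)·(-4)·(-6)] = -1
L_2(0) = (3)·(2)·(-2)·(-4)/[(2)·(1)·(-3)·(-5)] = 8/5
L_3(0) = (3)·(2)·(1)·(-4)/[(5)·(4)·(3)·(-2)] = 1/5
L_4(0) = (3)·(2)·(1)·(-2)/[(7)·(6)·(5)·(2)] = -1/35
Sum: (-4)·(8/35) + (-2)·(-1) + (-3)·(8/5) + 5·(1/5) + 7·(-1/35) = -102/35

-102/35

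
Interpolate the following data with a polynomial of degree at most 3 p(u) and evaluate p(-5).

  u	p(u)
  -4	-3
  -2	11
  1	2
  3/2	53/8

L_0(-5) = (-3)·(-6)·(-13/2)/[(-2)·(-5)·(-11/2)] = 117/55
L_1(-5) = (-1)·(-6)·(-13/2)/[(2)·(-3)·(-7/2)] = -13/7
L_2(-5) = (-1)·(-3)·(-13/2)/[(5)·(3)·(-1/2)] = 13/5
L_3(-5) = (-1)·(-3)·(-6)/[(11/2)·(7/2)·(1/2)] = -144/77
Sum: (-3)·(117/55) + 11·(-13/7) + 2·(13/5) + 53/8·(-144/77) = -34

-34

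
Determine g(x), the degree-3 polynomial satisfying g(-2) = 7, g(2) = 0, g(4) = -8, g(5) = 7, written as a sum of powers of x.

L_0(x) = (x - 2)(x - 4)(x - 5) / [-168] = -(1/168)x^3 + (11/168)x^2 - (19/84)x + 5/21
L_1(x) = (x + 2)(x - 4)(x - 5) / [24] = (1/24)x^3 - (7/24)x^2 + (1/12)x + 5/3
L_2(x) = (x + 2)(x - 2)(x - 5) / [-12] = -(1/12)x^3 + (5/12)x^2 + (1/3)x - 5/3
L_3(x) = (x + 2)(x - 2)(x - 4) / [21] = (1/21)x^3 - (4/21)x^2 - (4/21)x + 16/21
g(x) = 7·L_0 + 0·L_1 + (-8)·L_2 + 7·L_3
  7·L_0(x) = -(1/24)x^3 + (11/24)x^2 - (19/12)x + 5/3
  0·L_1(x) = 0
  (-8)·L_2(x) = (2/3)x^3 - (10/3)x^2 - (8/3)x + 40/3
  7·L_3(x) = (1/3)x^3 - (4/3)x^2 - (4/3)x + 16/3
Adding term by term: (23/24)x^3 - (101/24)x^2 - (67/12)x + 61/3

g(x) = (23/24)x^3 - (101/24)x^2 - (67/12)x + 61/3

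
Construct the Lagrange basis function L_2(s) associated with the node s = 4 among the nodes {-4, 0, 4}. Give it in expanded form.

L_2(s) = (s + 4)s / [(8)·(4)]
       = (s^2 + 4s) / (32)

L_2(s) = (1/32)s^2 + (1/8)s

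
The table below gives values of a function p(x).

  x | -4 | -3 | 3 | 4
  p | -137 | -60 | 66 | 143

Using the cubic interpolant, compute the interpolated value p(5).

268

L_0(5) = (8)·(2)·(1)/[(-1)·(-7)·(-8)] = -2/7
L_1(5) = (9)·(2)·(1)/[(1)·(-6)·(-7)] = 3/7
L_2(5) = (9)·(8)·(1)/[(7)·(6)·(-1)] = -12/7
L_3(5) = (9)·(8)·(2)/[(8)·(7)·(1)] = 18/7
Sum: (-137)·(-2/7) + (-60)·(3/7) + 66·(-12/7) + 143·(18/7) = 268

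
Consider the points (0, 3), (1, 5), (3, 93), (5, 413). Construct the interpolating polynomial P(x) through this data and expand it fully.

P(x) = 3x^3 + 2x^2 - 3x + 3

Newton's divided differences:
P[0,1] = (5 - 3) / (1 - 0) = 2
P[1,3] = (93 - 5) / (3 - 1) = 44
P[3,5] = (413 - 93) / (5 - 3) = 160
P[0,1,3] = (44 - 2) / (3 - 0) = 14
P[1,3,5] = (160 - 44) / (5 - 1) = 29
P[0,1,3,5] = (29 - 14) / (5 - 0) = 3
P(x) = 3 + 2·x + 14·x(x - 1) + 3·x(x - 1)(x - 3)
Expanding: P(x) = 3x^3 + 2x^2 - 3x + 3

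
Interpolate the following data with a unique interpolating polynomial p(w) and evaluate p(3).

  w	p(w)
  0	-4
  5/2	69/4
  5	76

26

L_0(3) = (1/2)·(-2)/[(-5/2)·(-5)] = -2/25
L_1(3) = (3)·(-2)/[(5/2)·(-5/2)] = 24/25
L_2(3) = (3)·(1/2)/[(5)·(5/2)] = 3/25
Sum: (-4)·(-2/25) + 69/4·(24/25) + 76·(3/25) = 26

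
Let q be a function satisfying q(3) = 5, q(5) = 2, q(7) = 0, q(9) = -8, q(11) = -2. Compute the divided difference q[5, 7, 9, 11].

5/12

q[5,7] = (0 - 2) / (7 - 5) = -1
q[7,9] = (-8 - 0) / (9 - 7) = -4
q[9,11] = (-2 - (-8)) / (11 - 9) = 3
q[5,7,9] = (-4 - (-1)) / (9 - 5) = -3/4
q[7,9,11] = (3 - (-4)) / (11 - 7) = 7/4
q[5,7,9,11] = (7/4 - (-3/4)) / (11 - 5) = 5/12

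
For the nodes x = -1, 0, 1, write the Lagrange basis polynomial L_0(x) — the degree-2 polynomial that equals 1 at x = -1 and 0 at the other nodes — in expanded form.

L_0(x) = (1/2)x^2 - (1/2)x

L_0(x) = x(x - 1) / [(-1)·(-2)]
       = (x^2 - x) / (2)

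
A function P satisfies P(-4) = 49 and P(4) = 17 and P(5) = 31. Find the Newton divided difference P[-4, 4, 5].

2

P[-4,4] = (17 - 49) / (4 - (-4)) = -4
P[4,5] = (31 - 17) / (5 - 4) = 14
P[-4,4,5] = (14 - (-4)) / (5 - (-4)) = 2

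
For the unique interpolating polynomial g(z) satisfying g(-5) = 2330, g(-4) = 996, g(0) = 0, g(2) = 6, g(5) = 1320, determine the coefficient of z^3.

-4

L_0(z) = (z + 4)z(z - 2)(z - 5) / [350] = (1/350)z^4 - (3/350)z^3 - (9/175)z^2 + (4/35)z
L_1(z) = (z + 5)z(z - 2)(z - 5) / [-216] = -(1/216)z^4 + (1/108)z^3 + (25/216)z^2 - (25/108)z
L_2(z) = (z + 5)(z + 4)(z - 2)(z - 5) / [200] = (1/200)z^4 + (1/100)z^3 - (33/200)z^2 - (1/4)z + 1
L_3(z) = (z + 5)(z + 4)z(z - 5) / [-252] = -(1/252)z^4 - (1/63)z^3 + (25/252)z^2 + (25/63)z
L_4(z) = (z + 5)(z + 4)z(z - 2) / [1350] = (1/1350)z^4 + (7/1350)z^3 + (1/675)z^2 - (4/135)z
g(z) = 2330·L_0 + 996·L_1 + 0·L_2 + 6·L_3 + 1320·L_4
Only the coefficient of z^3 is needed; take it from each L_i and combine:
2330·(-3/350) + 996·(1/108) + 0·(1/100) + 6·(-1/63) + 1320·(7/1350) = -4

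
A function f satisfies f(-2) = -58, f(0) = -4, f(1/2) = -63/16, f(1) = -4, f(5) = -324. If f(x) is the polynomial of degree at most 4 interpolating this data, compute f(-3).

-196

Using Newton's divided-difference form:
f[-2,0] = (-4 - (-58)) / (0 - (-2)) = 27
f[0,1/2] = (-63/16 - (-4)) / (1/2 - 0) = 1/8
f[1/2,1] = (-4 - (-63/16)) / (1 - 1/2) = -1/8
f[1,5] = (-324 - (-4)) / (5 - 1) = -80
f[-2,0,1/2] = (1/8 - 27) / (1/2 - (-2)) = -43/4
f[0,1/2,1] = (-1/8 - 1/8) / (1 - 0) = -1/4
f[1/2,1,5] = (-80 - (-1/8)) / (5 - 1/2) = -71/4
f[-2,0,1/2,1] = (-1/4 - (-43/4)) / (1 - (-2)) = 7/2
f[0,1/2,1,5] = (-71/4 - (-1/4)) / (5 - 0) = -7/2
f[-2,0,1/2,1,5] = (-7/2 - 7/2) / (5 - (-2)) = -1
f(-3) = -58 + 27·(-1) + (-43/4)·(-1)·(-3) + (7/2)·(-1)·(-3)·(-7/2) + (-1)·(-1)·(-3)·(-7/2)·(-4) = -196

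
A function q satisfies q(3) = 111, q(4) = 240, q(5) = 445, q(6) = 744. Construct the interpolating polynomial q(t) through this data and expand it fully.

q(t) = 3t^3 + 2t^2 + 4t

Newton's divided differences:
q[3,4] = (240 - 111) / (4 - 3) = 129
q[4,5] = (445 - 240) / (5 - 4) = 205
q[5,6] = (744 - 445) / (6 - 5) = 299
q[3,4,5] = (205 - 129) / (5 - 3) = 38
q[4,5,6] = (299 - 205) / (6 - 4) = 47
q[3,4,5,6] = (47 - 38) / (6 - 3) = 3
q(t) = 111 + 129·(t - 3) + 38·(t - 3)(t - 4) + 3·(t - 3)(t - 4)(t - 5)
Expanding: q(t) = 3t^3 + 2t^2 + 4t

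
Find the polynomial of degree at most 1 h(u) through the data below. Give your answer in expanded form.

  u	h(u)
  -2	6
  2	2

h(u) = -u + 4

Build the Lagrange basis polynomials:
L_0(u) = (u - 2) / [-4] = -(1/4)u + 1/2
L_1(u) = (u + 2) / [4] = (1/4)u + 1/2
h(u) = 6·L_0 + 2·L_1
  6·L_0(u) = -(3/2)u + 3
  2·L_1(u) = (1/2)u + 1
Adding term by term: -u + 4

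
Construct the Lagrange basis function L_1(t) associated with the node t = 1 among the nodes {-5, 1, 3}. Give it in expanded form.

L_1(t) = (t + 5)(t - 3) / [(6)·(-2)]
       = (t^2 + 2t - 15) / (-12)

L_1(t) = -(1/12)t^2 - (1/6)t + 5/4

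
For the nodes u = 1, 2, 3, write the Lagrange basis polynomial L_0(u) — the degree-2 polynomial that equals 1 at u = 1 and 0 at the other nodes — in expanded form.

L_0(u) = (1/2)u^2 - (5/2)u + 3

L_0(u) = (u - 2)(u - 3) / [(-1)·(-2)]
       = (u^2 - 5u + 6) / (2)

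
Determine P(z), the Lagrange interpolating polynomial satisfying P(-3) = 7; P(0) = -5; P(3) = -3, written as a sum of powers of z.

P(z) = (7/9)z^2 - (5/3)z - 5

L_0(z) = z(z - 3) / [18] = (1/18)z^2 - (1/6)z
L_1(z) = (z + 3)(z - 3) / [-9] = -(1/9)z^2 + 1
L_2(z) = (z + 3)z / [18] = (1/18)z^2 + (1/6)z
P(z) = 7·L_0 + (-5)·L_1 + (-3)·L_2
  7·L_0(z) = (7/18)z^2 - (7/6)z
  (-5)·L_1(z) = (5/9)z^2 - 5
  (-3)·L_2(z) = -(1/6)z^2 - (1/2)z
Adding term by term: (7/9)z^2 - (5/3)z - 5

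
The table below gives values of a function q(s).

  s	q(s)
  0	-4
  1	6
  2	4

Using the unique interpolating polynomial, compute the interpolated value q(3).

Using Newton's divided-difference form:
q[0,1] = (6 - (-4)) / (1 - 0) = 10
q[1,2] = (4 - 6) / (2 - 1) = -2
q[0,1,2] = (-2 - 10) / (2 - 0) = -6
q(3) = -4 + 10·(3) + (-6)·(3)·(2) = -10

-10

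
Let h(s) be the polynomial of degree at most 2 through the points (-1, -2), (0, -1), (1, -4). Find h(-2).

Using Newton's divided-difference form:
h[-1,0] = (-1 - (-2)) / (0 - (-1)) = 1
h[0,1] = (-4 - (-1)) / (1 - 0) = -3
h[-1,0,1] = (-3 - 1) / (1 - (-1)) = -2
h(-2) = -2 + 1·(-1) + (-2)·(-1)·(-2) = -7

-7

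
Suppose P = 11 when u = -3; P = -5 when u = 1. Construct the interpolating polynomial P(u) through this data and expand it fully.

L_0(u) = (u - 1) / [-4] = -(1/4)u + 1/4
L_1(u) = (u + 3) / [4] = (1/4)u + 3/4
P(u) = 11·L_0 + (-5)·L_1
  11·L_0(u) = -(11/4)u + 11/4
  (-5)·L_1(u) = -(5/4)u - 15/4
Adding term by term: -4u - 1

P(u) = -4u - 1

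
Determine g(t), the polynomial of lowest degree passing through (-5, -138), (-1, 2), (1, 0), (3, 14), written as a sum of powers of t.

Newton's divided differences:
g[-5,-1] = (2 - (-138)) / (-1 - (-5)) = 35
g[-1,1] = (0 - 2) / (1 - (-1)) = -1
g[1,3] = (14 - 0) / (3 - 1) = 7
g[-5,-1,1] = (-1 - 35) / (1 - (-5)) = -6
g[-1,1,3] = (7 - (-1)) / (3 - (-1)) = 2
g[-5,-1,1,3] = (2 - (-6)) / (3 - (-5)) = 1
g(t) = -138 + 35·(t + 5) + (-6)·(t + 5)(t + 1) + 1·(t + 5)(t + 1)(t - 1)
Expanding: g(t) = t^3 - t^2 - 2t + 2

g(t) = t^3 - t^2 - 2t + 2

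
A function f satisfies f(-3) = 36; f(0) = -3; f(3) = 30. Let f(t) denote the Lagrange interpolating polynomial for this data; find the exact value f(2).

L_0(2) = (2)·(-1)/[(-3)·(-6)] = -1/9
L_1(2) = (5)·(-1)/[(3)·(-3)] = 5/9
L_2(2) = (5)·(2)/[(6)·(3)] = 5/9
Sum: 36·(-1/9) + (-3)·(5/9) + 30·(5/9) = 11

11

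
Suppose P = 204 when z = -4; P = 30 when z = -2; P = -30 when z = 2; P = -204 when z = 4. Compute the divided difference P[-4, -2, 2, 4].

-3

P[-4,-2] = (30 - 204) / (-2 - (-4)) = -87
P[-2,2] = (-30 - 30) / (2 - (-2)) = -15
P[2,4] = (-204 - (-30)) / (4 - 2) = -87
P[-4,-2,2] = (-15 - (-87)) / (2 - (-4)) = 12
P[-2,2,4] = (-87 - (-15)) / (4 - (-2)) = -12
P[-4,-2,2,4] = (-12 - 12) / (4 - (-4)) = -3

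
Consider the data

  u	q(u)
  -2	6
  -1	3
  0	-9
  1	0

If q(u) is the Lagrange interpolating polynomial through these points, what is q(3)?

Evaluate each Lagrange basis at u = 3:
L_0(3) = (4)·(3)·(2)/[(-1)·(-2)·(-3)] = -4
L_1(3) = (5)·(3)·(2)/[(1)·(-1)·(-2)] = 15
L_2(3) = (5)·(4)·(2)/[(2)·(1)·(-1)] = -20
L_3(3) = (5)·(4)·(3)/[(3)·(2)·(1)] = 10
Sum: 6·(-4) + 3·(15) + (-9)·(-20) + 0 = 201

201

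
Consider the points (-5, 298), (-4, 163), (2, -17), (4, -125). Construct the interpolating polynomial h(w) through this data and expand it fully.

h(w) = -2w^3 + w^2 - 4w + 3

Build the Lagrange basis polynomials:
L_0(w) = (w + 4)(w - 2)(w - 4) / [-63] = -(1/63)w^3 + (2/63)w^2 + (16/63)w - 32/63
L_1(w) = (w + 5)(w - 2)(w - 4) / [48] = (1/48)w^3 - (1/48)w^2 - (11/24)w + 5/6
L_2(w) = (w + 5)(w + 4)(w - 4) / [-84] = -(1/84)w^3 - (5/84)w^2 + (4/21)w + 20/21
L_3(w) = (w + 5)(w + 4)(w - 2) / [144] = (1/144)w^3 + (7/144)w^2 + (1/72)w - 5/18
h(w) = 298·L_0 + 163·L_1 + (-17)·L_2 + (-125)·L_3
  298·L_0(w) = -(298/63)w^3 + (596/63)w^2 + (4768/63)w - 9536/63
  163·L_1(w) = (163/48)w^3 - (163/48)w^2 - (1793/24)w + 815/6
  (-17)·L_2(w) = (17/84)w^3 + (85/84)w^2 - (68/21)w - 340/21
  (-125)·L_3(w) = -(125/144)w^3 - (875/144)w^2 - (125/72)w + 625/18
Adding term by term: -2w^3 + w^2 - 4w + 3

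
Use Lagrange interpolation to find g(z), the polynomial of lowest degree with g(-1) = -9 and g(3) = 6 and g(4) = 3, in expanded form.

g(z) = -(27/20)z^2 + (129/20)z - 6/5

L_0(z) = (z - 3)(z - 4) / [20] = (1/20)z^2 - (7/20)z + 3/5
L_1(z) = (z + 1)(z - 4) / [-4] = -(1/4)z^2 + (3/4)z + 1
L_2(z) = (z + 1)(z - 3) / [5] = (1/5)z^2 - (2/5)z - 3/5
g(z) = (-9)·L_0 + 6·L_1 + 3·L_2
  (-9)·L_0(z) = -(9/20)z^2 + (63/20)z - 27/5
  6·L_1(z) = -(3/2)z^2 + (9/2)z + 6
  3·L_2(z) = (3/5)z^2 - (6/5)z - 9/5
Adding term by term: -(27/20)z^2 + (129/20)z - 6/5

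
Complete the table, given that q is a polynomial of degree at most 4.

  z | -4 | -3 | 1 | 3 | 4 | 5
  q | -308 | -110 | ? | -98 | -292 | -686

The 5 known values determine q uniquely (degree ≤ 4).
L_0(1) = (4)·(-2)·(-3)·(-4)/[(-1)·(-7)·(-8)·(-9)] = -4/21
L_1(1) = (5)·(-2)·(-3)·(-4)/[(1)·(-6)·(-7)·(-8)] = 5/14
L_2(1) = (5)·(4)·(-3)·(-4)/[(7)·(6)·(-1)·(-2)] = 20/7
L_3(1) = (5)·(4)·(-2)·(-4)/[(8)·(7)·(1)·(-1)] = -20/7
L_4(1) = (5)·(4)·(-2)·(-3)/[(9)·(8)·(2)·(1)] = 5/6
Sum: (-308)·(-4/21) + (-110)·(5/14) + (-98)·(20/7) + (-292)·(-20/7) + (-686)·(5/6) = 2

2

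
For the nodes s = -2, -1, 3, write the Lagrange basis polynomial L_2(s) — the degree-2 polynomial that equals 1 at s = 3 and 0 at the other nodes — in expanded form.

L_2(s) = (1/20)s^2 + (3/20)s + 1/10

L_2(s) = (s + 2)(s + 1) / [(5)·(4)]
       = (s^2 + 3s + 2) / (20)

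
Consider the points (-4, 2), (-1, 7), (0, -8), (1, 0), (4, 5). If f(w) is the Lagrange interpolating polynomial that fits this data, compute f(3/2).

L_0(3/2) = (5/2)·(3/2)·(1/2)·(-5/2)/[(-3)·(-4)·(-5)·(-8)] = -5/512
L_1(3/2) = (11/2)·(3/2)·(1/2)·(-5/2)/[(3)·(-1)·(-2)·(-5)] = 11/32
L_2(3/2) = (11/2)·(5/2)·(1/2)·(-5/2)/[(4)·(1)·(-1)·(-4)] = -275/256
L_3(3/2) = (11/2)·(5/2)·(3/2)·(-5/2)/[(5)·(2)·(1)·(-3)] = 55/32
L_4(3/2) = (11/2)·(5/2)·(3/2)·(1/2)/[(8)·(5)·(4)·(3)] = 11/512
Sum: 2·(-5/512) + 7·(11/32) + (-8)·(-275/256) + 0 + 5·(11/512) = 5677/512

5677/512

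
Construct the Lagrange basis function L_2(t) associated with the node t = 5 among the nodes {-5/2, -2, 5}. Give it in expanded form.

L_2(t) = (t + 5/2)(t + 2) / [(15/2)·(7)]
       = (t^2 + (9/2)t + 5) / (105/2)

L_2(t) = (2/105)t^2 + (3/35)t + 2/21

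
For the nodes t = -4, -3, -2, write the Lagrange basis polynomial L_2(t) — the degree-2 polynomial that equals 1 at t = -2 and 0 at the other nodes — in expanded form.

L_2(t) = (1/2)t^2 + (7/2)t + 6

L_2(t) = (t + 4)(t + 3) / [(2)·(1)]
       = (t^2 + 7t + 12) / (2)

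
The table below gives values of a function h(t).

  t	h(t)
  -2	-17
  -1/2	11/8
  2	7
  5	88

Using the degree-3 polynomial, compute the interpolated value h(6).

159

Using Newton's divided-difference form:
h[-2,-1/2] = (11/8 - (-17)) / (-1/2 - (-2)) = 49/4
h[-1/2,2] = (7 - 11/8) / (2 - (-1/2)) = 9/4
h[2,5] = (88 - 7) / (5 - 2) = 27
h[-2,-1/2,2] = (9/4 - 49/4) / (2 - (-2)) = -5/2
h[-1/2,2,5] = (27 - 9/4) / (5 - (-1/2)) = 9/2
h[-2,-1/2,2,5] = (9/2 - (-5/2)) / (5 - (-2)) = 1
h(6) = -17 + (49/4)·(8) + (-5/2)·(8)·(13/2) + 1·(8)·(13/2)·(4) = 159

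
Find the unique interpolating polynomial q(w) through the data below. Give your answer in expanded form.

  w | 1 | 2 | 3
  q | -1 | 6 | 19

Build the Lagrange basis polynomials:
L_0(w) = (w - 2)(w - 3) / [2] = (1/2)w^2 - (5/2)w + 3
L_1(w) = (w - 1)(w - 3) / [-1] = -w^2 + 4w - 3
L_2(w) = (w - 1)(w - 2) / [2] = (1/2)w^2 - (3/2)w + 1
q(w) = (-1)·L_0 + 6·L_1 + 19·L_2
  (-1)·L_0(w) = -(1/2)w^2 + (5/2)w - 3
  6·L_1(w) = -6w^2 + 24w - 18
  19·L_2(w) = (19/2)w^2 - (57/2)w + 19
Adding term by term: 3w^2 - 2w - 2

q(w) = 3w^2 - 2w - 2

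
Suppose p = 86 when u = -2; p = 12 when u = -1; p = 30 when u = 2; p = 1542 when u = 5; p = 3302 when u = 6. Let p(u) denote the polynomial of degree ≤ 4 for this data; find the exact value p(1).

Evaluate each Lagrange basis at u = 1:
L_0(1) = (2)·(-1)·(-4)·(-5)/[(-1)·(-4)·(-7)·(-8)] = -5/28
L_1(1) = (3)·(-1)·(-4)·(-5)/[(1)·(-3)·(-6)·(-7)] = 10/21
L_2(1) = (3)·(2)·(-4)·(-5)/[(4)·(3)·(-3)·(-4)] = 5/6
L_3(1) = (3)·(2)·(-1)·(-5)/[(7)·(6)·(3)·(-1)] = -5/21
L_4(1) = (3)·(2)·(-1)·(-4)/[(8)·(7)·(4)·(1)] = 3/28
Sum: 86·(-5/28) + 12·(10/21) + 30·(5/6) + 1542·(-5/21) + 3302·(3/28) = 2

2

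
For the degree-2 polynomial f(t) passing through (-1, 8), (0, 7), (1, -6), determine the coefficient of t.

Build the Lagrange basis polynomials:
L_0(t) = t(t - 1) / [2] = (1/2)t^2 - (1/2)t
L_1(t) = (t + 1)(t - 1) / [-1] = -t^2 + 1
L_2(t) = (t + 1)t / [2] = (1/2)t^2 + (1/2)t
f(t) = 8·L_0 + 7·L_1 + (-6)·L_2
Only the coefficient of t is needed; take it from each L_i and combine:
8·(-1/2) + 7·(0) + (-6)·(1/2) = -7

-7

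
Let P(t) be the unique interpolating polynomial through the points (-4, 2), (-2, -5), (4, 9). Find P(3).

145/48

Evaluate each Lagrange basis at t = 3:
L_0(3) = (5)·(-1)/[(-2)·(-8)] = -5/16
L_1(3) = (7)·(-1)/[(2)·(-6)] = 7/12
L_2(3) = (7)·(5)/[(8)·(6)] = 35/48
Sum: 2·(-5/16) + (-5)·(7/12) + 9·(35/48) = 145/48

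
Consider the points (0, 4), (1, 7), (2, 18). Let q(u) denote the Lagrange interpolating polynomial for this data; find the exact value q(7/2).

Evaluate each Lagrange basis at u = 7/2:
L_0(7/2) = (5/2)·(3/2)/[(-1)·(-2)] = 15/8
L_1(7/2) = (7/2)·(3/2)/[(1)·(-1)] = -21/4
L_2(7/2) = (7/2)·(5/2)/[(2)·(1)] = 35/8
Sum: 4·(15/8) + 7·(-21/4) + 18·(35/8) = 99/2

99/2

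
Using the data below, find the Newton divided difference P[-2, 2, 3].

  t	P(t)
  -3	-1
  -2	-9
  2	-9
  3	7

16/5

P[-2,2] = (-9 - (-9)) / (2 - (-2)) = 0
P[2,3] = (7 - (-9)) / (3 - 2) = 16
P[-2,2,3] = (16 - 0) / (3 - (-2)) = 16/5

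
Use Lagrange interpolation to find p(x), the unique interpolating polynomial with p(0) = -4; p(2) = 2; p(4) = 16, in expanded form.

Build the Lagrange basis polynomials:
L_0(x) = (x - 2)(x - 4) / [8] = (1/8)x^2 - (3/4)x + 1
L_1(x) = x(x - 4) / [-4] = -(1/4)x^2 + x
L_2(x) = x(x - 2) / [8] = (1/8)x^2 - (1/4)x
p(x) = (-4)·L_0 + 2·L_1 + 16·L_2
  (-4)·L_0(x) = -(1/2)x^2 + 3x - 4
  2·L_1(x) = -(1/2)x^2 + 2x
  16·L_2(x) = 2x^2 - 4x
Adding term by term: x^2 + x - 4

p(x) = x^2 + x - 4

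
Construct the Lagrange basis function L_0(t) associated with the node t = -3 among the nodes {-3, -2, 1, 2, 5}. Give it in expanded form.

L_0(t) = (1/160)t^4 - (3/80)t^3 + (1/160)t^2 + (3/20)t - 1/8

L_0(t) = (t + 2)(t - 1)(t - 2)(t - 5) / [(-1)·(-4)·(-5)·(-8)]
       = (t^4 - 6t^3 + t^2 + 24t - 20) / (160)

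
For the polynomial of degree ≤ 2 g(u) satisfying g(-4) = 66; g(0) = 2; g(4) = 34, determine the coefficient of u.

L_0(u) = u(u - 4) / [32] = (1/32)u^2 - (1/8)u
L_1(u) = (u + 4)(u - 4) / [-16] = -(1/16)u^2 + 1
L_2(u) = (u + 4)u / [32] = (1/32)u^2 + (1/8)u
g(u) = 66·L_0 + 2·L_1 + 34·L_2
Only the coefficient of u is needed; take it from each L_i and combine:
66·(-1/8) + 2·(0) + 34·(1/8) = -4

-4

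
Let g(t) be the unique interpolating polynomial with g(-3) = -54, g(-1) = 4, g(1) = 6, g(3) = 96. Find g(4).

219

Evaluate each Lagrange basis at t = 4:
L_0(4) = (5)·(3)·(1)/[(-2)·(-4)·(-6)] = -5/16
L_1(4) = (7)·(3)·(1)/[(2)·(-2)·(-4)] = 21/16
L_2(4) = (7)·(5)·(1)/[(4)·(2)·(-2)] = -35/16
L_3(4) = (7)·(5)·(3)/[(6)·(4)·(2)] = 35/16
Sum: (-54)·(-5/16) + 4·(21/16) + 6·(-35/16) + 96·(35/16) = 219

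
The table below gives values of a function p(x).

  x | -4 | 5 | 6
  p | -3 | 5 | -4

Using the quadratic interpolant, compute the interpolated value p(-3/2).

Using Newton's divided-difference form:
p[-4,5] = (5 - (-3)) / (5 - (-4)) = 8/9
p[5,6] = (-4 - 5) / (6 - 5) = -9
p[-4,5,6] = (-9 - 8/9) / (6 - (-4)) = -89/90
p(-3/2) = -3 + (8/9)·(5/2) + (-89/90)·(5/2)·(-13/2) = 367/24

367/24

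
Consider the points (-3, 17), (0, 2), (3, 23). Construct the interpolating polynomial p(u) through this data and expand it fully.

Newton's divided differences:
p[-3,0] = (2 - 17) / (0 - (-3)) = -5
p[0,3] = (23 - 2) / (3 - 0) = 7
p[-3,0,3] = (7 - (-5)) / (3 - (-3)) = 2
p(u) = 17 + (-5)·(u + 3) + 2·(u + 3)u
Expanding: p(u) = 2u^2 + u + 2

p(u) = 2u^2 + u + 2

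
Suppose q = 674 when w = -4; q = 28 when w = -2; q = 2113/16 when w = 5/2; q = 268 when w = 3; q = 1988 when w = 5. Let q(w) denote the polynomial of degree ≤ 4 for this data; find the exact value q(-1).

Using Newton's divided-difference form:
q[-4,-2] = (28 - 674) / (-2 - (-4)) = -323
q[-2,5/2] = (2113/16 - 28) / (5/2 - (-2)) = 185/8
q[5/2,3] = (268 - 2113/16) / (3 - 5/2) = 2175/8
q[3,5] = (1988 - 268) / (5 - 3) = 860
q[-4,-2,5/2] = (185/8 - (-323)) / (5/2 - (-4)) = 213/4
q[-2,5/2,3] = (2175/8 - 185/8) / (3 - (-2)) = 199/4
q[5/2,3,5] = (860 - 2175/8) / (5 - 5/2) = 941/4
q[-4,-2,5/2,3] = (199/4 - 213/4) / (3 - (-4)) = -1/2
q[-2,5/2,3,5] = (941/4 - 199/4) / (5 - (-2)) = 53/2
q[-4,-2,5/2,3,5] = (53/2 - (-1/2)) / (5 - (-4)) = 3
q(-1) = 674 + (-323)·(3) + (213/4)·(3)·(1) + (-1/2)·(3)·(1)·(-7/2) + 3·(3)·(1)·(-7/2)·(-4) = -4

-4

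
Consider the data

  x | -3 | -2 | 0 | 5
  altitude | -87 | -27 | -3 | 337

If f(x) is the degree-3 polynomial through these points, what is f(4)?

165

Evaluate each Lagrange basis at x = 4:
L_0(4) = (6)·(4)·(-1)/[(-1)·(-3)·(-8)] = 1
L_1(4) = (7)·(4)·(-1)/[(1)·(-2)·(-7)] = -2
L_2(4) = (7)·(6)·(-1)/[(3)·(2)·(-5)] = 7/5
L_3(4) = (7)·(6)·(4)/[(8)·(7)·(5)] = 3/5
Sum: (-87)·(1) + (-27)·(-2) + (-3)·(7/5) + 337·(3/5) = 165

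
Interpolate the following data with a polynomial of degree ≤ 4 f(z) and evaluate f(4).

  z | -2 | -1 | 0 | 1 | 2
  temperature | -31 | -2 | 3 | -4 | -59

-697

Using Newton's divided-difference form:
f[-2,-1] = (-2 - (-31)) / (-1 - (-2)) = 29
f[-1,0] = (3 - (-2)) / (0 - (-1)) = 5
f[0,1] = (-4 - 3) / (1 - 0) = -7
f[1,2] = (-59 - (-4)) / (2 - 1) = -55
f[-2,-1,0] = (5 - 29) / (0 - (-2)) = -12
f[-1,0,1] = (-7 - 5) / (1 - (-1)) = -6
f[0,1,2] = (-55 - (-7)) / (2 - 0) = -24
f[-2,-1,0,1] = (-6 - (-12)) / (1 - (-2)) = 2
f[-1,0,1,2] = (-24 - (-6)) / (2 - (-1)) = -6
f[-2,-1,0,1,2] = (-6 - 2) / (2 - (-2)) = -2
f(4) = -31 + 29·(6) + (-12)·(6)·(5) + 2·(6)·(5)·(4) + (-2)·(6)·(5)·(4)·(3) = -697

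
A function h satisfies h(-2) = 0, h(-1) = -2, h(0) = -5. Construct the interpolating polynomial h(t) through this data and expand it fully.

Build the Lagrange basis polynomials:
L_0(t) = (t + 1)t / [2] = (1/2)t^2 + (1/2)t
L_1(t) = (t + 2)t / [-1] = -t^2 - 2t
L_2(t) = (t + 2)(t + 1) / [2] = (1/2)t^2 + (3/2)t + 1
h(t) = 0·L_0 + (-2)·L_1 + (-5)·L_2
  0·L_0(t) = 0
  (-2)·L_1(t) = 2t^2 + 4t
  (-5)·L_2(t) = -(5/2)t^2 - (15/2)t - 5
Adding term by term: -(1/2)t^2 - (7/2)t - 5

h(t) = -(1/2)t^2 - (7/2)t - 5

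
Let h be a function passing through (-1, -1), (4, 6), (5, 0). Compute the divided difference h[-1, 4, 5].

h[-1,4] = (6 - (-1)) / (4 - (-1)) = 7/5
h[4,5] = (0 - 6) / (5 - 4) = -6
h[-1,4,5] = (-6 - 7/5) / (5 - (-1)) = -37/30

-37/30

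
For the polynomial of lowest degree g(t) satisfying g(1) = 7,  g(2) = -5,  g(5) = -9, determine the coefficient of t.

Build the Lagrange basis polynomials:
L_0(t) = (t - 2)(t - 5) / [4] = (1/4)t^2 - (7/4)t + 5/2
L_1(t) = (t - 1)(t - 5) / [-3] = -(1/3)t^2 + 2t - 5/3
L_2(t) = (t - 1)(t - 2) / [12] = (1/12)t^2 - (1/4)t + 1/6
g(t) = 7·L_0 + (-5)·L_1 + (-9)·L_2
Only the coefficient of t is needed; take it from each L_i and combine:
7·(-7/4) + (-5)·(2) + (-9)·(-1/4) = -20

-20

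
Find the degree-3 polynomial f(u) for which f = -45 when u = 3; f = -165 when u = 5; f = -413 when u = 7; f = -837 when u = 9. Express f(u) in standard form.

f(u) = -u^3 - u^2 - 3u

Build the Lagrange basis polynomials:
L_0(u) = (u - 5)(u - 7)(u - 9) / [-48] = -(1/48)u^3 + (7/16)u^2 - (143/48)u + 105/16
L_1(u) = (u - 3)(u - 7)(u - 9) / [16] = (1/16)u^3 - (19/16)u^2 + (111/16)u - 189/16
L_2(u) = (u - 3)(u - 5)(u - 9) / [-16] = -(1/16)u^3 + (17/16)u^2 - (87/16)u + 135/16
L_3(u) = (u - 3)(u - 5)(u - 7) / [48] = (1/48)u^3 - (5/16)u^2 + (71/48)u - 35/16
f(u) = (-45)·L_0 + (-165)·L_1 + (-413)·L_2 + (-837)·L_3
  (-45)·L_0(u) = (15/16)u^3 - (315/16)u^2 + (2145/16)u - 4725/16
  (-165)·L_1(u) = -(165/16)u^3 + (3135/16)u^2 - (18315/16)u + 31185/16
  (-413)·L_2(u) = (413/16)u^3 - (7021/16)u^2 + (35931/16)u - 55755/16
  (-837)·L_3(u) = -(279/16)u^3 + (4185/16)u^2 - (19809/16)u + 29295/16
Adding term by term: -u^3 - u^2 - 3u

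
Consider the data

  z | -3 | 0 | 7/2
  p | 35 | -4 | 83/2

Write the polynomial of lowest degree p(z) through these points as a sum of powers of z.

L_0(z) = z(z - 7/2) / [39/2] = (2/39)z^2 - (7/39)z
L_1(z) = (z + 3)(z - 7/2) / [-21/2] = -(2/21)z^2 + (1/21)z + 1
L_2(z) = (z + 3)z / [91/4] = (4/91)z^2 + (12/91)z
p(z) = 35·L_0 + (-4)·L_1 + (83/2)·L_2
  35·L_0(z) = (70/39)z^2 - (245/39)z
  (-4)·L_1(z) = (8/21)z^2 - (4/21)z - 4
  (83/2)·L_2(z) = (166/91)z^2 + (498/91)z
Adding term by term: 4z^2 - z - 4

p(z) = 4z^2 - z - 4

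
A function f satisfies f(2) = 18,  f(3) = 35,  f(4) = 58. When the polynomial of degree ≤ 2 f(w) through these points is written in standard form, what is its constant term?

2

Build the Lagrange basis polynomials:
L_0(w) = (w - 3)(w - 4) / [2] = (1/2)w^2 - (7/2)w + 6
L_1(w) = (w - 2)(w - 4) / [-1] = -w^2 + 6w - 8
L_2(w) = (w - 2)(w - 3) / [2] = (1/2)w^2 - (5/2)w + 3
f(w) = 18·L_0 + 35·L_1 + 58·L_2
Only the constant term is needed; take it from each L_i and combine:
18·(6) + 35·(-8) + 58·(3) = 2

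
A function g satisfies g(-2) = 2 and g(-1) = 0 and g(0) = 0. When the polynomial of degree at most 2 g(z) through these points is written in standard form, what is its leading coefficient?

L_0(z) = (z + 1)z / [2] = (1/2)z^2 + (1/2)z
L_1(z) = (z + 2)z / [-1] = -z^2 - 2z
L_2(z) = (z + 2)(z + 1) / [2] = (1/2)z^2 + (3/2)z + 1
g(z) = 2·L_0 + 0·L_1 + 0·L_2
Only the coefficient of z^2 is needed; take it from each L_i and combine:
2·(1/2) + 0·(-1) + 0·(1/2) = 1

1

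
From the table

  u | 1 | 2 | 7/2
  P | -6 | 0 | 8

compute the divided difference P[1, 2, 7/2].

-4/15

P[1,2] = (0 - (-6)) / (2 - 1) = 6
P[2,7/2] = (8 - 0) / (7/2 - 2) = 16/3
P[1,2,7/2] = (16/3 - 6) / (7/2 - 1) = -4/15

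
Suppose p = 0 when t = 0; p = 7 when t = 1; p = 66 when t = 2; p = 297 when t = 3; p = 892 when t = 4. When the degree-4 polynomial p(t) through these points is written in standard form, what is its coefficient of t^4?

3

The leading coefficient equals the top divided difference p[0,1,2,3,4].
p[0,1] = (7 - 0) / (1 - 0) = 7
p[1,2] = (66 - 7) / (2 - 1) = 59
p[2,3] = (297 - 66) / (3 - 2) = 231
p[3,4] = (892 - 297) / (4 - 3) = 595
p[0,1,2] = (59 - 7) / (2 - 0) = 26
p[1,2,3] = (231 - 59) / (3 - 1) = 86
p[2,3,4] = (595 - 231) / (4 - 2) = 182
p[0,1,2,3] = (86 - 26) / (3 - 0) = 20
p[1,2,3,4] = (182 - 86) / (4 - 1) = 32
p[0,1,2,3,4] = (32 - 20) / (4 - 0) = 3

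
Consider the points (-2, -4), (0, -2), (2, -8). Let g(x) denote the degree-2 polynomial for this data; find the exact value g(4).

-22

Evaluate each Lagrange basis at x = 4:
L_0(4) = (4)·(2)/[(-2)·(-4)] = 1
L_1(4) = (6)·(2)/[(2)·(-2)] = -3
L_2(4) = (6)·(4)/[(4)·(2)] = 3
Sum: (-4)·(1) + (-2)·(-3) + (-8)·(3) = -22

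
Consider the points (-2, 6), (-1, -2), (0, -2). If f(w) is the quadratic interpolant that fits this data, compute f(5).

118

L_0(5) = (6)·(5)/[(-1)·(-2)] = 15
L_1(5) = (7)·(5)/[(1)·(-1)] = -35
L_2(5) = (7)·(6)/[(2)·(1)] = 21
Sum: 6·(15) + (-2)·(-35) + (-2)·(21) = 118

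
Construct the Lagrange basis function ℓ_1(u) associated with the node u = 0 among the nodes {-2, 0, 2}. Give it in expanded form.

ℓ_1(u) = -(1/4)u^2 + 1

ℓ_1(u) = (u + 2)(u - 2) / [(2)·(-2)]
       = (u^2 - 4) / (-4)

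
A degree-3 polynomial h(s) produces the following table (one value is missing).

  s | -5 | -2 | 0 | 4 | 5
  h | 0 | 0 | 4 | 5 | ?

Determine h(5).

The 4 known values determine h uniquely (degree ≤ 3).
Evaluate each Lagrange basis at s = 5:
L_0(5) = (7)·(5)·(1)/[(-3)·(-5)·(-9)] = -7/27
L_1(5) = (10)·(5)·(1)/[(3)·(-2)·(-6)] = 25/18
L_2(5) = (10)·(7)·(1)/[(5)·(2)·(-4)] = -7/4
L_3(5) = (10)·(7)·(5)/[(9)·(6)·(4)] = 175/108
Sum: 0 + 0 + 4·(-7/4) + 5·(175/108) = 119/108

119/108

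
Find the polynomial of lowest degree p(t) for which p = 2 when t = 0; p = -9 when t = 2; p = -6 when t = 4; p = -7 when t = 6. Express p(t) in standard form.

p(t) = -(3/8)t^3 + 4t^2 - 12t + 2

Build the Lagrange basis polynomials:
L_0(t) = (t - 2)(t - 4)(t - 6) / [-48] = -(1/48)t^3 + (1/4)t^2 - (11/12)t + 1
L_1(t) = t(t - 4)(t - 6) / [16] = (1/16)t^3 - (5/8)t^2 + (3/2)t
L_2(t) = t(t - 2)(t - 6) / [-16] = -(1/16)t^3 + (1/2)t^2 - (3/4)t
L_3(t) = t(t - 2)(t - 4) / [48] = (1/48)t^3 - (1/8)t^2 + (1/6)t
p(t) = 2·L_0 + (-9)·L_1 + (-6)·L_2 + (-7)·L_3
  2·L_0(t) = -(1/24)t^3 + (1/2)t^2 - (11/6)t + 2
  (-9)·L_1(t) = -(9/16)t^3 + (45/8)t^2 - (27/2)t
  (-6)·L_2(t) = (3/8)t^3 - 3t^2 + (9/2)t
  (-7)·L_3(t) = -(7/48)t^3 + (7/8)t^2 - (7/6)t
Adding term by term: -(3/8)t^3 + 4t^2 - 12t + 2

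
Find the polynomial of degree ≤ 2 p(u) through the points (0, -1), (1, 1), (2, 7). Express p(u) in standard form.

L_0(u) = (u - 1)(u - 2) / [2] = (1/2)u^2 - (3/2)u + 1
L_1(u) = u(u - 2) / [-1] = -u^2 + 2u
L_2(u) = u(u - 1) / [2] = (1/2)u^2 - (1/2)u
p(u) = (-1)·L_0 + 1·L_1 + 7·L_2
  (-1)·L_0(u) = -(1/2)u^2 + (3/2)u - 1
  1·L_1(u) = -u^2 + 2u
  7·L_2(u) = (7/2)u^2 - (7/2)u
Adding term by term: 2u^2 - 1

p(u) = 2u^2 - 1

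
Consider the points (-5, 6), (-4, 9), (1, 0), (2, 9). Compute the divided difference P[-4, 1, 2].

9/5

P[-4,1] = (0 - 9) / (1 - (-4)) = -9/5
P[1,2] = (9 - 0) / (2 - 1) = 9
P[-4,1,2] = (9 - (-9/5)) / (2 - (-4)) = 9/5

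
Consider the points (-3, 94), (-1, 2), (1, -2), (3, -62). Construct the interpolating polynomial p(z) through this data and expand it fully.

Build the Lagrange basis polynomials:
L_0(z) = (z + 1)(z - 1)(z - 3) / [-48] = -(1/48)z^3 + (1/16)z^2 + (1/48)z - 1/16
L_1(z) = (z + 3)(z - 1)(z - 3) / [16] = (1/16)z^3 - (1/16)z^2 - (9/16)z + 9/16
L_2(z) = (z + 3)(z + 1)(z - 3) / [-16] = -(1/16)z^3 - (1/16)z^2 + (9/16)z + 9/16
L_3(z) = (z + 3)(z + 1)(z - 1) / [48] = (1/48)z^3 + (1/16)z^2 - (1/48)z - 1/16
p(z) = 94·L_0 + 2·L_1 + (-2)·L_2 + (-62)·L_3
  94·L_0(z) = -(47/24)z^3 + (47/8)z^2 + (47/24)z - 47/8
  2·L_1(z) = (1/8)z^3 - (1/8)z^2 - (9/8)z + 9/8
  (-2)·L_2(z) = (1/8)z^3 + (1/8)z^2 - (9/8)z - 9/8
  (-62)·L_3(z) = -(31/24)z^3 - (31/8)z^2 + (31/24)z + 31/8
Adding term by term: -3z^3 + 2z^2 + z - 2

p(z) = -3z^3 + 2z^2 + z - 2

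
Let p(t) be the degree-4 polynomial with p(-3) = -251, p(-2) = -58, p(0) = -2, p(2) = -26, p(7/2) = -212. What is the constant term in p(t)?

-2

L_0(t) = (t + 2)t(t - 2)(t - 7/2) / [195/2] = (2/195)t^4 - (7/195)t^3 - (8/195)t^2 + (28/195)t
L_1(t) = (t + 3)t(t - 2)(t - 7/2) / [-44] = -(1/44)t^4 + (5/88)t^3 + (19/88)t^2 - (21/44)t
L_2(t) = (t + 3)(t + 2)(t - 2)(t - 7/2) / [42] = (1/42)t^4 - (1/84)t^3 - (29/84)t^2 + (1/21)t + 1
L_3(t) = (t + 3)(t + 2)t(t - 7/2) / [-60] = -(1/60)t^4 - (1/40)t^3 + (23/120)t^2 + (7/20)t
L_4(t) = (t + 3)(t + 2)t(t - 2) / [3003/16] = (16/3003)t^4 + (16/1001)t^3 - (64/3003)t^2 - (64/1001)t
p(t) = (-251)·L_0 + (-58)·L_1 + (-2)·L_2 + (-26)·L_3 + (-212)·L_4
Only the constant term is needed; take it from each L_i and combine:
(-251)·(0) + (-58)·(0) + (-2)·(1) + (-26)·(0) + (-212)·(0) = -2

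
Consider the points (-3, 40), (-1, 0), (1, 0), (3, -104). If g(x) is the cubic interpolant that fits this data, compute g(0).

Evaluate each Lagrange basis at x = 0:
L_0(0) = (1)·(-1)·(-3)/[(-2)·(-4)·(-6)] = -1/16
L_1(0) = (3)·(-1)·(-3)/[(2)·(-2)·(-4)] = 9/16
L_2(0) = (3)·(1)·(-3)/[(4)·(2)·(-2)] = 9/16
L_3(0) = (3)·(1)·(-1)/[(6)·(4)·(2)] = -1/16
Sum: 40·(-1/16) + 0 + 0 + (-104)·(-1/16) = 4

4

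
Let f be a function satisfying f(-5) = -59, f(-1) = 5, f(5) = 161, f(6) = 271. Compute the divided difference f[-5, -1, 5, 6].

1

f[-5,-1] = (5 - (-59)) / (-1 - (-5)) = 16
f[-1,5] = (161 - 5) / (5 - (-1)) = 26
f[5,6] = (271 - 161) / (6 - 5) = 110
f[-5,-1,5] = (26 - 16) / (5 - (-5)) = 1
f[-1,5,6] = (110 - 26) / (6 - (-1)) = 12
f[-5,-1,5,6] = (12 - 1) / (6 - (-5)) = 1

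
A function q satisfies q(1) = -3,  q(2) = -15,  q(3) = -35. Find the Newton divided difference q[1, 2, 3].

q[1,2] = (-15 - (-3)) / (2 - 1) = -12
q[2,3] = (-35 - (-15)) / (3 - 2) = -20
q[1,2,3] = (-20 - (-12)) / (3 - 1) = -4

-4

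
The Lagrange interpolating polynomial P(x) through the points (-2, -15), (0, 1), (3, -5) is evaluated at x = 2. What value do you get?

Evaluate each Lagrange basis at x = 2:
L_0(2) = (2)·(-1)/[(-2)·(-5)] = -1/5
L_1(2) = (4)·(-1)/[(2)·(-3)] = 2/3
L_2(2) = (4)·(2)/[(5)·(3)] = 8/15
Sum: (-15)·(-1/5) + 1·(2/3) + (-5)·(8/15) = 1

1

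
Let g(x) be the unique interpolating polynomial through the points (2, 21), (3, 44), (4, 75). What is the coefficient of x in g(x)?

Build the Lagrange basis polynomials:
L_0(x) = (x - 3)(x - 4) / [2] = (1/2)x^2 - (7/2)x + 6
L_1(x) = (x - 2)(x - 4) / [-1] = -x^2 + 6x - 8
L_2(x) = (x - 2)(x - 3) / [2] = (1/2)x^2 - (5/2)x + 3
g(x) = 21·L_0 + 44·L_1 + 75·L_2
Only the coefficient of x is needed; take it from each L_i and combine:
21·(-7/2) + 44·(6) + 75·(-5/2) = 3

3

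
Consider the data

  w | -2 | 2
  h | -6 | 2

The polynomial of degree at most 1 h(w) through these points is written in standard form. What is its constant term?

Build the Lagrange basis polynomials:
L_0(w) = (w - 2) / [-4] = -(1/4)w + 1/2
L_1(w) = (w + 2) / [4] = (1/4)w + 1/2
h(w) = (-6)·L_0 + 2·L_1
Only the constant term is needed; take it from each L_i and combine:
(-6)·(1/2) + 2·(1/2) = -2

-2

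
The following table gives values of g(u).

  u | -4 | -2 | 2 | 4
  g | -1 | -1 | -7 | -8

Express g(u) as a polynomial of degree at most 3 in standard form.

L_0(u) = (u + 2)(u - 2)(u - 4) / [-96] = -(1/96)u^3 + (1/24)u^2 + (1/24)u - 1/6
L_1(u) = (u + 4)(u - 2)(u - 4) / [48] = (1/48)u^3 - (1/24)u^2 - (1/3)u + 2/3
L_2(u) = (u + 4)(u + 2)(u - 4) / [-48] = -(1/48)u^3 - (1/24)u^2 + (1/3)u + 2/3
L_3(u) = (u + 4)(u + 2)(u - 2) / [96] = (1/96)u^3 + (1/24)u^2 - (1/24)u - 1/6
g(u) = (-1)·L_0 + (-1)·L_1 + (-7)·L_2 + (-8)·L_3
  (-1)·L_0(u) = (1/96)u^3 - (1/24)u^2 - (1/24)u + 1/6
  (-1)·L_1(u) = -(1/48)u^3 + (1/24)u^2 + (1/3)u - 2/3
  (-7)·L_2(u) = (7/48)u^3 + (7/24)u^2 - (7/3)u - 14/3
  (-8)·L_3(u) = -(1/12)u^3 - (1/3)u^2 + (1/3)u + 4/3
Adding term by term: (5/96)u^3 - (1/24)u^2 - (41/24)u - 23/6

g(u) = (5/96)u^3 - (1/24)u^2 - (41/24)u - 23/6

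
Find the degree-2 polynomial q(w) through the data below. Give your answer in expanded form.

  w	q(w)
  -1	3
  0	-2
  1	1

q(w) = 4w^2 - w - 2

Build the Lagrange basis polynomials:
L_0(w) = w(w - 1) / [2] = (1/2)w^2 - (1/2)w
L_1(w) = (w + 1)(w - 1) / [-1] = -w^2 + 1
L_2(w) = (w + 1)w / [2] = (1/2)w^2 + (1/2)w
q(w) = 3·L_0 + (-2)·L_1 + 1·L_2
  3·L_0(w) = (3/2)w^2 - (3/2)w
  (-2)·L_1(w) = 2w^2 - 2
  1·L_2(w) = (1/2)w^2 + (1/2)w
Adding term by term: 4w^2 - w - 2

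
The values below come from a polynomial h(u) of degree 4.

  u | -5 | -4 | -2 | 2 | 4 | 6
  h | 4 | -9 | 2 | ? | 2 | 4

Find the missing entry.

The 5 known values determine h uniquely (degree ≤ 4).
Evaluate each Lagrange basis at u = 2:
L_0(2) = (6)·(4)·(-2)·(-4)/[(-1)·(-3)·(-9)·(-11)] = 64/99
L_1(2) = (7)·(4)·(-2)·(-4)/[(1)·(-2)·(-8)·(-10)] = -7/5
L_2(2) = (7)·(6)·(-2)·(-4)/[(3)·(2)·(-6)·(-8)] = 7/6
L_3(2) = (7)·(6)·(4)·(-4)/[(9)·(8)·(6)·(-2)] = 7/9
L_4(2) = (7)·(6)·(4)·(-2)/[(11)·(10)·(8)·(2)] = -21/110
Sum: 4·(64/99) + (-9)·(-7/5) + 2·(7/6) + 2·(7/9) + 4·(-21/110) = 824/45

824/45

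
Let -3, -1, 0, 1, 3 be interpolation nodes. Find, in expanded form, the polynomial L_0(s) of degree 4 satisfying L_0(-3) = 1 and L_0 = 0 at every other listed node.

L_0(s) = (s + 1)s(s - 1)(s - 3) / [(-2)·(-3)·(-4)·(-6)]
       = (s^4 - 3s^3 - s^2 + 3s) / (144)

L_0(s) = (1/144)s^4 - (1/48)s^3 - (1/144)s^2 + (1/48)s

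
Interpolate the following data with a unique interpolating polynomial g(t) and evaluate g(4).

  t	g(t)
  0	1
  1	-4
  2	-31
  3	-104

Evaluate each Lagrange basis at t = 4:
L_0(4) = (3)·(2)·(1)/[(-1)·(-2)·(-3)] = -1
L_1(4) = (4)·(2)·(1)/[(1)·(-1)·(-2)] = 4
L_2(4) = (4)·(3)·(1)/[(2)·(1)·(-1)] = -6
L_3(4) = (4)·(3)·(2)/[(3)·(2)·(1)] = 4
Sum: 1·(-1) + (-4)·(4) + (-31)·(-6) + (-104)·(4) = -247

-247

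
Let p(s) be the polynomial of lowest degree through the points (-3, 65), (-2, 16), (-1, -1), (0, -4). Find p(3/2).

-173/8

Evaluate each Lagrange basis at s = 3/2:
L_0(3/2) = (7/2)·(5/2)·(3/2)/[(-1)·(-2)·(-3)] = -35/16
L_1(3/2) = (9/2)·(5/2)·(3/2)/[(1)·(-1)·(-2)] = 135/16
L_2(3/2) = (9/2)·(7/2)·(3/2)/[(2)·(1)·(-1)] = -189/16
L_3(3/2) = (9/2)·(7/2)·(5/2)/[(3)·(2)·(1)] = 105/16
Sum: 65·(-35/16) + 16·(135/16) + (-1)·(-189/16) + (-4)·(105/16) = -173/8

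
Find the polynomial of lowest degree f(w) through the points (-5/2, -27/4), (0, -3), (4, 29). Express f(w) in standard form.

L_0(w) = w(w - 4) / [65/4] = (4/65)w^2 - (16/65)w
L_1(w) = (w + 5/2)(w - 4) / [-10] = -(1/10)w^2 + (3/20)w + 1
L_2(w) = (w + 5/2)w / [26] = (1/26)w^2 + (5/52)w
f(w) = (-27/4)·L_0 + (-3)·L_1 + 29·L_2
  (-27/4)·L_0(w) = -(27/65)w^2 + (108/65)w
  (-3)·L_1(w) = (3/10)w^2 - (9/20)w - 3
  29·L_2(w) = (29/26)w^2 + (145/52)w
Adding term by term: w^2 + 4w - 3

f(w) = w^2 + 4w - 3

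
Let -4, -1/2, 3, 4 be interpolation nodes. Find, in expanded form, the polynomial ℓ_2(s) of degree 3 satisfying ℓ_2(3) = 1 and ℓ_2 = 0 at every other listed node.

ℓ_2(s) = -(2/49)s^3 - (1/49)s^2 + (32/49)s + 16/49

ℓ_2(s) = (s + 4)(s + 1/2)(s - 4) / [(7)·(7/2)·(-1)]
       = (s^3 + (1/2)s^2 - 16s - 8) / (-49/2)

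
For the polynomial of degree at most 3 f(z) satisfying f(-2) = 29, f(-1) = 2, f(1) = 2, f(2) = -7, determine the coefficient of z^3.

-3

Build the Lagrange basis polynomials:
L_0(z) = (z + 1)(z - 1)(z - 2) / [-12] = -(1/12)z^3 + (1/6)z^2 + (1/12)z - 1/6
L_1(z) = (z + 2)(z - 1)(z - 2) / [6] = (1/6)z^3 - (1/6)z^2 - (2/3)z + 2/3
L_2(z) = (z + 2)(z + 1)(z - 2) / [-6] = -(1/6)z^3 - (1/6)z^2 + (2/3)z + 2/3
L_3(z) = (z + 2)(z + 1)(z - 1) / [12] = (1/12)z^3 + (1/6)z^2 - (1/12)z - 1/6
f(z) = 29·L_0 + 2·L_1 + 2·L_2 + (-7)·L_3
Only the coefficient of z^3 is needed; take it from each L_i and combine:
29·(-1/12) + 2·(1/6) + 2·(-1/6) + (-7)·(1/12) = -3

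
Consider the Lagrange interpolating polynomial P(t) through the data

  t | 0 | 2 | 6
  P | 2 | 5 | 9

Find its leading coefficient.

-1/12

L_0(t) = (t - 2)(t - 6) / [12] = (1/12)t^2 - (2/3)t + 1
L_1(t) = t(t - 6) / [-8] = -(1/8)t^2 + (3/4)t
L_2(t) = t(t - 2) / [24] = (1/24)t^2 - (1/12)t
P(t) = 2·L_0 + 5·L_1 + 9·L_2
Only the coefficient of t^2 is needed; take it from each L_i and combine:
2·(1/12) + 5·(-1/8) + 9·(1/24) = -1/12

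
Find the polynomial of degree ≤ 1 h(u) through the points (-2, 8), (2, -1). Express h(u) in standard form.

h(u) = -(9/4)u + 7/2

Build the Lagrange basis polynomials:
L_0(u) = (u - 2) / [-4] = -(1/4)u + 1/2
L_1(u) = (u + 2) / [4] = (1/4)u + 1/2
h(u) = 8·L_0 + (-1)·L_1
  8·L_0(u) = -2u + 4
  (-1)·L_1(u) = -(1/4)u - 1/2
Adding term by term: -(9/4)u + 7/2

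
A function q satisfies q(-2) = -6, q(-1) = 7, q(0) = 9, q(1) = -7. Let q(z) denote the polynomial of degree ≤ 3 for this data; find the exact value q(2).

Evaluate each Lagrange basis at z = 2:
L_0(2) = (3)·(2)·(1)/[(-1)·(-2)·(-3)] = -1
L_1(2) = (4)·(2)·(1)/[(1)·(-1)·(-2)] = 4
L_2(2) = (4)·(3)·(1)/[(2)·(1)·(-1)] = -6
L_3(2) = (4)·(3)·(2)/[(3)·(2)·(1)] = 4
Sum: (-6)·(-1) + 7·(4) + 9·(-6) + (-7)·(4) = -48

-48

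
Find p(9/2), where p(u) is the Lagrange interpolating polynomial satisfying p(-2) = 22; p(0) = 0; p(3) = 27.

135/2

L_0(9/2) = (9/2)·(3/2)/[(-2)·(-5)] = 27/40
L_1(9/2) = (13/2)·(3/2)/[(2)·(-3)] = -13/8
L_2(9/2) = (13/2)·(9/2)/[(5)·(3)] = 39/20
Sum: 22·(27/40) + 0 + 27·(39/20) = 135/2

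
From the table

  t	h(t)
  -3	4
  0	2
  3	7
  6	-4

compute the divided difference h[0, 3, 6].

h[0,3] = (7 - 2) / (3 - 0) = 5/3
h[3,6] = (-4 - 7) / (6 - 3) = -11/3
h[0,3,6] = (-11/3 - 5/3) / (6 - 0) = -8/9

-8/9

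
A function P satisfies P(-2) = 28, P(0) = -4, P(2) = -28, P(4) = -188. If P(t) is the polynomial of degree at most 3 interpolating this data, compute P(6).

Evaluate each Lagrange basis at t = 6:
L_0(6) = (6)·(4)·(2)/[(-2)·(-4)·(-6)] = -1
L_1(6) = (8)·(4)·(2)/[(2)·(-2)·(-4)] = 4
L_2(6) = (8)·(6)·(2)/[(4)·(2)·(-2)] = -6
L_3(6) = (8)·(6)·(4)/[(6)·(4)·(2)] = 4
Sum: 28·(-1) + (-4)·(4) + (-28)·(-6) + (-188)·(4) = -628

-628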